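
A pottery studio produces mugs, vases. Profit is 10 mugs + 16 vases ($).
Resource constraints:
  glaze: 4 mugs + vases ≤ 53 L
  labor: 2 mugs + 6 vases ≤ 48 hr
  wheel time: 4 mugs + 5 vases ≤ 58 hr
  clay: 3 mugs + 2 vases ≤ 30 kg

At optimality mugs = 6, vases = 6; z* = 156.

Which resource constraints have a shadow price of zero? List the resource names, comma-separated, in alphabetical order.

glaze: 30/53 (slack 23)
labor: 48/48 (binding)
wheel time: 54/58 (slack 4)
clay: 30/30 (binding)
By complementary slackness, a constraint with positive slack has shadow price 0 → glaze, wheel time.

glaze, wheel time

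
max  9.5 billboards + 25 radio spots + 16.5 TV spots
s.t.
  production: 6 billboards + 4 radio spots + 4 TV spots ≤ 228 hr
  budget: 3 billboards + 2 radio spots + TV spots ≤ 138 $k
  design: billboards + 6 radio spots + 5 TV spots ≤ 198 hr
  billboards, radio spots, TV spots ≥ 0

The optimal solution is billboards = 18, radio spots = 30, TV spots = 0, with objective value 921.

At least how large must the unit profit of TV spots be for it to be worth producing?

At the optimum: production uses 228 of 228 (binding); budget uses 114 of 138 (slack = 24); design uses 198 of 198 (binding).
Slack constraints have shadow price 0 (complementary slackness).
From A_Bᵀ y = c: 6·y_production + 1·y_design = 9.5; 4·y_production + 6·y_design = 25.
This yields shadow prices y_production = 1, y_design = 3.5.
TV spots enters the basis when its profit ≥ yᵀa₃ = 1·4 + 3.5·5 = 21.5.

21.5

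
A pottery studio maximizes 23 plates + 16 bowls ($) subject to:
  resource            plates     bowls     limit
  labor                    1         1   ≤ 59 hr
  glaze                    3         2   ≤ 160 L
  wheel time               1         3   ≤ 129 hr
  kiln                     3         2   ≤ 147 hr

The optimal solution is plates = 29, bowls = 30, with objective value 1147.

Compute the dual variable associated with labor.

2

At the optimum: labor uses 59 of 59 (binding); glaze uses 147 of 160 (slack = 13); wheel time uses 119 of 129 (slack = 10); kiln uses 147 of 147 (binding).
Since glaze, wheel time are not tight, their duals are 0.
Dual feasibility on the basic columns requires 1·y_labor + 3·y_kiln = 23, 1·y_labor + 2·y_kiln = 16.
Solving: y_labor = 2, y_kiln = 7.
Shadow price of labor = 2.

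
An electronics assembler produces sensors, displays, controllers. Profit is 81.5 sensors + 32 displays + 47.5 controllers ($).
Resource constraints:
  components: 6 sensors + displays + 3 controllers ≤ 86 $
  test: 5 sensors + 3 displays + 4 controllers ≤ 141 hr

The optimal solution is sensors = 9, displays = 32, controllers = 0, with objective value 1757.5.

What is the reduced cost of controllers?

-6

Both components and test are binding at x*.
Dual feasibility on the basic columns requires 6·y_components + 5·y_test = 81.5, 1·y_components + 3·y_test = 32.
This yields shadow prices y_components = 6.5, y_test = 8.5.
Reduced cost of controllers: c₃ − yᵀa₃ = 47.5 − (6.5·3 + 8.5·4) = 47.5 − 53.5 = -6.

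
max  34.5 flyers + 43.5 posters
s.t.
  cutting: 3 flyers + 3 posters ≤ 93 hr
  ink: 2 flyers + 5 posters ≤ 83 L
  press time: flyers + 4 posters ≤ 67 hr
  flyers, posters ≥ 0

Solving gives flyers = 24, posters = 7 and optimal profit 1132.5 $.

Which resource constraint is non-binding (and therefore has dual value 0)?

press time

cutting: 93/93 (binding)
ink: 83/83 (binding)
press time: 52/67 (slack 15)
By complementary slackness, a constraint with positive slack has shadow price 0 → press time.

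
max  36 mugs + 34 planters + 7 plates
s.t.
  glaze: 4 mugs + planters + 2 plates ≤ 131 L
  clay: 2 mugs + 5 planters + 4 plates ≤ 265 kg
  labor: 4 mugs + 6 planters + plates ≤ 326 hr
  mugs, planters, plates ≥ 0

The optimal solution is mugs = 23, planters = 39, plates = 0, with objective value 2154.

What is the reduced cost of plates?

-6

Check each constraint at x*: glaze 131/131 (tight); clay 241/265 (slack 24); labor 326/326 (tight).
Slack constraints have shadow price 0 (complementary slackness).
Dual feasibility on the basic columns requires 4·y_glaze + 4·y_labor = 36, 1·y_glaze + 6·y_labor = 34.
This yields shadow prices y_glaze = 4, y_labor = 5.
Reduced cost of plates: c₃ − yᵀa₃ = 7 − (4·2 + 5·1) = 7 − 13 = -6.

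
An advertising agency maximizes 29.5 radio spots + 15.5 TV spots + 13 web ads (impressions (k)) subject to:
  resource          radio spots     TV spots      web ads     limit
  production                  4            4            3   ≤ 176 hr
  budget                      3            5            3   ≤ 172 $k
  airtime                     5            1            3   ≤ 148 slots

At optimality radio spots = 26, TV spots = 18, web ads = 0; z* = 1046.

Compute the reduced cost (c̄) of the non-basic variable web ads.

-6.5

Check each constraint at x*: production 176/176 (tight); budget 168/172 (slack 4); airtime 148/148 (tight).
Slack constraints have shadow price 0 (complementary slackness).
The binding rows give the dual system: 4·y_production + 5·y_airtime = 29.5 and 4·y_production + 1·y_airtime = 15.5.
This yields shadow prices y_production = 3, y_airtime = 3.5.
Reduced cost of web ads: c₃ − yᵀa₃ = 13 − (3·3 + 3.5·3) = 13 − 19.5 = -6.5.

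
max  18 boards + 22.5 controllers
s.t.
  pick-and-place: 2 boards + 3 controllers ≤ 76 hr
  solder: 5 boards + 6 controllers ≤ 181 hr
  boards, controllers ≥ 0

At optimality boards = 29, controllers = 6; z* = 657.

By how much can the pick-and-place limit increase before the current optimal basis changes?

Binding constraints: pick-and-place, solder. The basis is B = [[2,3],[5,6]] with det -3.
Per unit increase in pick-and-place, x* moves by d = (-2, 1.6667).
The basis stays optimal until boards reaches 0; allowable increase = 14.5 hr.

14.5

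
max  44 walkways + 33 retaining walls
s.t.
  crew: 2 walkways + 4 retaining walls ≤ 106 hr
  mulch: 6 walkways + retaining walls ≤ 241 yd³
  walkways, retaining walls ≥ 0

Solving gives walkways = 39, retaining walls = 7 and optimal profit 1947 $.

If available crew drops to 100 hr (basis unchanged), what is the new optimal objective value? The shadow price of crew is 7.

Δb = -6, so new z* = 1947 + (7)·(-6) = 1947 − 42 = 1905.

1905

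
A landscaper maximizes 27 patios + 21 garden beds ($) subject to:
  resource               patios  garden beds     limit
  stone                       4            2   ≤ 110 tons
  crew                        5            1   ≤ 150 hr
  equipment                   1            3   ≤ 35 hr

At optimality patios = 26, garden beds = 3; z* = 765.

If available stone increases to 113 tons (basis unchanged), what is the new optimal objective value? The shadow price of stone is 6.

783

Δb = 3, so new z* = 765 + (6)·(3) = 765 + 18 = 783.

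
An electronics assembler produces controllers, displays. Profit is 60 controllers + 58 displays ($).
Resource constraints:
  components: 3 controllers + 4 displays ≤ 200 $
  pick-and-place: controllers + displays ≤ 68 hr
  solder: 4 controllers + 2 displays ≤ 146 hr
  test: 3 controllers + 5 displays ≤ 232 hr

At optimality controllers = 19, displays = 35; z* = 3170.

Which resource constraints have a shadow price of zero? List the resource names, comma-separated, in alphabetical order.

components, pick-and-place

components: 197/200 (slack 3)
pick-and-place: 54/68 (slack 14)
solder: 146/146 (binding)
test: 232/232 (binding)
By complementary slackness, a constraint with positive slack has shadow price 0 → components, pick-and-place.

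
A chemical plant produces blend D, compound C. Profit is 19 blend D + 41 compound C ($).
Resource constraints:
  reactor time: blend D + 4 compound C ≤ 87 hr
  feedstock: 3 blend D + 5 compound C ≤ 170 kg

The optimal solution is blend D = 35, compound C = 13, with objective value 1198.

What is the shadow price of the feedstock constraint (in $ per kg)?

At the optimum: reactor time uses 87 of 87 (binding); feedstock uses 170 of 170 (binding).
From A_Bᵀ y = c: 1·y_reactor time + 3·y_feedstock = 19; 4·y_reactor time + 5·y_feedstock = 41.
→ y_reactor time = 4 and y_feedstock = 5.
Shadow price of feedstock = 5.

5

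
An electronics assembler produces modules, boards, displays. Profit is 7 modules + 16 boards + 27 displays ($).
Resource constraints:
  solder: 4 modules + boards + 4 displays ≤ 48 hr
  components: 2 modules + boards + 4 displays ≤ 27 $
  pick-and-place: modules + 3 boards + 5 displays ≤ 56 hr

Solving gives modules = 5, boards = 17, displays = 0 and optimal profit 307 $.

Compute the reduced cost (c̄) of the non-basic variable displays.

Check each constraint at x*: solder 37/48 (slack 11); components 27/27 (tight); pick-and-place 56/56 (tight).
Since solder is not tight, its dual is 0.
The binding rows give the dual system: 2·y_components + 1·y_pick-and-place = 7 and 1·y_components + 3·y_pick-and-place = 16.
This yields shadow prices y_components = 1, y_pick-and-place = 5.
Reduced cost of displays: c₃ − yᵀa₃ = 27 − (1·4 + 5·5) = 27 − 29 = -2.

-2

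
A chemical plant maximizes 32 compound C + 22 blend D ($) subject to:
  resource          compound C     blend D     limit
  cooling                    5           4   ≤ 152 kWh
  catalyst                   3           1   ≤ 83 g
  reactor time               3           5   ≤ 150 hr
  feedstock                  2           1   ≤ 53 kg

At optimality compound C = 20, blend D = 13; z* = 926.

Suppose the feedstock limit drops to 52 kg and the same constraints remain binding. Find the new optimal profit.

Check each constraint at x*: cooling 152/152 (tight); catalyst 73/83 (slack 10); reactor time 125/150 (slack 25); feedstock 53/53 (tight).
Slack constraints have shadow price 0 (complementary slackness).
Dual feasibility on the basic columns requires 5·y_cooling + 2·y_feedstock = 32, 4·y_cooling + 1·y_feedstock = 22.
This yields shadow prices y_cooling = 4, y_feedstock = 6.
Δz = y_feedstock·Δb = 6 × (-1) = -6, so new z* = 926 − 6 = 920.

920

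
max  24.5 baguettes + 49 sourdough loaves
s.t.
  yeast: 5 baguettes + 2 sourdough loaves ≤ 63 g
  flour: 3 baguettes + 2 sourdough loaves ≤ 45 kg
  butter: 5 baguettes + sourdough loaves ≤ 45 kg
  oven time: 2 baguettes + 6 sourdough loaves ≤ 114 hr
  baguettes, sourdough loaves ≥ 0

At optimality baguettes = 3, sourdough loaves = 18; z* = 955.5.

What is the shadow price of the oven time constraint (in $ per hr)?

7

At the optimum: yeast uses 51 of 63 (slack = 12); flour uses 45 of 45 (binding); butter uses 33 of 45 (slack = 12); oven time uses 114 of 114 (binding).
Since yeast, butter are not tight, their duals are 0.
From A_Bᵀ y = c: 3·y_flour + 2·y_oven time = 24.5; 2·y_flour + 6·y_oven time = 49.
Solving: y_flour = 3.5, y_oven time = 7.
Shadow price of oven time = 7.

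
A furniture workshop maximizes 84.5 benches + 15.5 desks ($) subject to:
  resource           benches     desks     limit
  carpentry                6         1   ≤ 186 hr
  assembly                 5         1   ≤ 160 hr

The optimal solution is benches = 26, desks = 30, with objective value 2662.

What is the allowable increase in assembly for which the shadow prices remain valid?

Binding constraints: carpentry, assembly. The basis is B = [[6,1],[5,1]] with det 1.
Per unit increase in assembly, x* moves by d = (-1, 6).
The basis stays optimal until benches reaches 0; allowable increase = 26 hr.

26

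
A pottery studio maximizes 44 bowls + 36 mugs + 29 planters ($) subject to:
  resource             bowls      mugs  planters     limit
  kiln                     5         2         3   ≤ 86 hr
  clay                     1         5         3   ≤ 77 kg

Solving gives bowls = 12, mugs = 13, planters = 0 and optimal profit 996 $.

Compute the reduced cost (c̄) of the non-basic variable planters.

Check each constraint at x*: kiln 86/86 (tight); clay 77/77 (tight).
From A_Bᵀ y = c: 5·y_kiln + 1·y_clay = 44; 2·y_kiln + 5·y_clay = 36.
→ y_kiln = 8 and y_clay = 4.
Reduced cost of planters: c₃ − yᵀa₃ = 29 − (8·3 + 4·3) = 29 − 36 = -7.

-7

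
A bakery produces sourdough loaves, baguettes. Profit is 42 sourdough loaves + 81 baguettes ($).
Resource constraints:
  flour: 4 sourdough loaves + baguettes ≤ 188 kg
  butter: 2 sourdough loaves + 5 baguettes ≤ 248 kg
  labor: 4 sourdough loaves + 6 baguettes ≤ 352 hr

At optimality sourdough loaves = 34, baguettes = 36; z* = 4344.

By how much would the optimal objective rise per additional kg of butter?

9

Binding: butter and labor. Non-binding: flour (16 unused).
Slack constraints have shadow price 0 (complementary slackness).
Dual feasibility on the basic columns requires 2·y_butter + 4·y_labor = 42, 5·y_butter + 6·y_labor = 81.
This yields shadow prices y_butter = 9, y_labor = 6.
Shadow price of butter = 9.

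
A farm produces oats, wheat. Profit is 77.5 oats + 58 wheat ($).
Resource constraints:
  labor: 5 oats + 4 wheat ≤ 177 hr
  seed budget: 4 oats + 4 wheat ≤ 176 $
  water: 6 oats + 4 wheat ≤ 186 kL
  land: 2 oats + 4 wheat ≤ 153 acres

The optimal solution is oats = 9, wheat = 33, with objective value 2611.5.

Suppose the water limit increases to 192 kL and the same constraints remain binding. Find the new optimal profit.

2641.5

Binding: labor and water. Non-binding: seed budget (8 unused), land (3 unused).
By complementary slackness, y = 0 for the non-binding constraints.
The binding rows give the dual system: 5·y_labor + 6·y_water = 77.5 and 4·y_labor + 4·y_water = 58.
Solving: y_labor = 9.5, y_water = 5.
Δz = y_water·Δb = 5 × (6) = 30, so new z* = 2611.5 + 30 = 2641.5.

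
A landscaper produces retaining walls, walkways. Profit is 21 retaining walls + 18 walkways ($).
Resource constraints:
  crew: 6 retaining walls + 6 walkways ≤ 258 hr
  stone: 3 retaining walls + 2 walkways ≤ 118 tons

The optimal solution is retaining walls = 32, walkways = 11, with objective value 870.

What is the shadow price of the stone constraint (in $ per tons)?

3

Both crew and stone are binding at x*.
From A_Bᵀ y = c: 6·y_crew + 3·y_stone = 21; 6·y_crew + 2·y_stone = 18.
→ y_crew = 2 and y_stone = 3.
Shadow price of stone = 3.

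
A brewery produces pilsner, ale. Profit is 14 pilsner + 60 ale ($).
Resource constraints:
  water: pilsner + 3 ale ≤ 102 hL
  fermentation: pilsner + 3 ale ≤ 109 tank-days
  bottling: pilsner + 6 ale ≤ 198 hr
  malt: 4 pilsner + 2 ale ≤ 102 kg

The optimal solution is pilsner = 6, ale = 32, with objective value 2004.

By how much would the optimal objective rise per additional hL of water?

At the optimum: water uses 102 of 102 (binding); fermentation uses 102 of 109 (slack = 7); bottling uses 198 of 198 (binding); malt uses 88 of 102 (slack = 14).
By complementary slackness, y = 0 for the non-binding constraints.
Dual feasibility on the basic columns requires 1·y_water + 1·y_bottling = 14, 3·y_water + 6·y_bottling = 60.
→ y_water = 8 and y_bottling = 6.
Shadow price of water = 8.

8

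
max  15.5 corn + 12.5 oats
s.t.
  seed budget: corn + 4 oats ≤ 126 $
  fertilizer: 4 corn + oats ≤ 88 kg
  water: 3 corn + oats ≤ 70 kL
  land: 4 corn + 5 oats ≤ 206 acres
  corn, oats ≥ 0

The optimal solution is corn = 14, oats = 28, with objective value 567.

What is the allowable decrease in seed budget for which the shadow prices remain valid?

44

Binding constraints: seed budget, water. The basis is B = [[1,4],[3,1]] with det -11.
Per unit decrease in seed budget, x* moves by d = (0.0909, -0.2727).
The basis stays optimal until fertilizer becomes binding; allowable decrease = 44 $.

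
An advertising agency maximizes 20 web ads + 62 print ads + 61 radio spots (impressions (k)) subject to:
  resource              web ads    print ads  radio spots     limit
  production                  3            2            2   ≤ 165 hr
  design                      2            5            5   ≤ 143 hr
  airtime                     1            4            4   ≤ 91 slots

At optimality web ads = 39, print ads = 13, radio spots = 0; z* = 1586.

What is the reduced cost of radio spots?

Check each constraint at x*: production 143/165 (slack 22); design 143/143 (tight); airtime 91/91 (tight).
Since production is not tight, its dual is 0.
The binding rows give the dual system: 2·y_design + 1·y_airtime = 20 and 5·y_design + 4·y_airtime = 62.
This yields shadow prices y_design = 6, y_airtime = 8.
Reduced cost of radio spots: c₃ − yᵀa₃ = 61 − (6·5 + 8·4) = 61 − 62 = -1.

-1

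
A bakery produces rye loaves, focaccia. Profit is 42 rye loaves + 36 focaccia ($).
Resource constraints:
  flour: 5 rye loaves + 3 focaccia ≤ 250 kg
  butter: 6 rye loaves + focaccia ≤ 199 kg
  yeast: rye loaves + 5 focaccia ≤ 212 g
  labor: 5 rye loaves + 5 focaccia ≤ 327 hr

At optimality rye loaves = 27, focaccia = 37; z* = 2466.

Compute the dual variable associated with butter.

6

Check each constraint at x*: flour 246/250 (slack 4); butter 199/199 (tight); yeast 212/212 (tight); labor 320/327 (slack 7).
By complementary slackness, y = 0 for the non-binding constraints.
The binding rows give the dual system: 6·y_butter + 1·y_yeast = 42 and 1·y_butter + 5·y_yeast = 36.
Solving: y_butter = 6, y_yeast = 6.
Shadow price of butter = 6.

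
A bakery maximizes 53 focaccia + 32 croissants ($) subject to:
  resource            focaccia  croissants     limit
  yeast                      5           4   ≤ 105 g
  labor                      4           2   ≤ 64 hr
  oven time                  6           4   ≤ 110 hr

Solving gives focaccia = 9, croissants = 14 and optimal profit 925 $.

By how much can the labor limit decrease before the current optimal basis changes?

Binding constraints: labor, oven time. The basis is B = [[4,2],[6,4]] with det 4.
Per unit decrease in labor, x* moves by d = (-1, 1.5).
The basis stays optimal until yeast becomes binding; allowable decrease = 4 hr.

4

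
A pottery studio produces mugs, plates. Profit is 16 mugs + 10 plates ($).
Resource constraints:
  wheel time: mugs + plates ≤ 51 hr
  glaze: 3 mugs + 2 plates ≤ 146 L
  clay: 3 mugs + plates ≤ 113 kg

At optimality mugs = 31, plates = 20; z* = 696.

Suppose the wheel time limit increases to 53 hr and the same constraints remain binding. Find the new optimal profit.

At the optimum: wheel time uses 51 of 51 (binding); glaze uses 133 of 146 (slack = 13); clay uses 113 of 113 (binding).
Slack constraints have shadow price 0 (complementary slackness).
The binding rows give the dual system: 1·y_wheel time + 3·y_clay = 16 and 1·y_wheel time + 1·y_clay = 10.
→ y_wheel time = 7 and y_clay = 3.
Δz = y_wheel time·Δb = 7 × (2) = 14, so new z* = 696 + 14 = 710.

710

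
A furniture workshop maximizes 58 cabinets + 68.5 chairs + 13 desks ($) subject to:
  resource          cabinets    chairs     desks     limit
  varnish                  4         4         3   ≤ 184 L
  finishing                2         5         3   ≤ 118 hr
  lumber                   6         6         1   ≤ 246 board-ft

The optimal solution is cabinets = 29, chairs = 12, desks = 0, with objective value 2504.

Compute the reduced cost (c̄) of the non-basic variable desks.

-6

Binding: finishing and lumber. Non-binding: varnish (20 unused).
Slack constraints have shadow price 0 (complementary slackness).
The binding rows give the dual system: 2·y_finishing + 6·y_lumber = 58 and 5·y_finishing + 6·y_lumber = 68.5.
This yields shadow prices y_finishing = 3.5, y_lumber = 8.5.
Reduced cost of desks: c₃ − yᵀa₃ = 13 − (3.5·3 + 8.5·1) = 13 − 19 = -6.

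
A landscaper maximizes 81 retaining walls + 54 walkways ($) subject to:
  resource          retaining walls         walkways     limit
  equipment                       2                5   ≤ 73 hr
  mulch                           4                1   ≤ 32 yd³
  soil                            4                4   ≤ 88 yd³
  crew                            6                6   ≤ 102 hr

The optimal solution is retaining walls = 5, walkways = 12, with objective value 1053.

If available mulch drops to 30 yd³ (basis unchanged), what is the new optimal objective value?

1035

Binding: mulch and crew. Non-binding: equipment (3 unused), soil (20 unused).
By complementary slackness, y = 0 for the non-binding constraints.
Dual feasibility on the basic columns requires 4·y_mulch + 6·y_crew = 81, 1·y_mulch + 6·y_crew = 54.
→ y_mulch = 9 and y_crew = 7.5.
Δz = y_mulch·Δb = 9 × (-2) = -18, so new z* = 1053 − 18 = 1035.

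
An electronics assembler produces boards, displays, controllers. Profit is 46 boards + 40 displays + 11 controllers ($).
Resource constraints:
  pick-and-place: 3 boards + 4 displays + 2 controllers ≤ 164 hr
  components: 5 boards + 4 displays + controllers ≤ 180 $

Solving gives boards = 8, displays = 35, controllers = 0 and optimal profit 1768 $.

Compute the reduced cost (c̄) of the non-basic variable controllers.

At the optimum: pick-and-place uses 164 of 164 (binding); components uses 180 of 180 (binding).
The binding rows give the dual system: 3·y_pick-and-place + 5·y_components = 46 and 4·y_pick-and-place + 4·y_components = 40.
→ y_pick-and-place = 2 and y_components = 8.
Reduced cost of controllers: c₃ − yᵀa₃ = 11 − (2·2 + 8·1) = 11 − 12 = -1.

-1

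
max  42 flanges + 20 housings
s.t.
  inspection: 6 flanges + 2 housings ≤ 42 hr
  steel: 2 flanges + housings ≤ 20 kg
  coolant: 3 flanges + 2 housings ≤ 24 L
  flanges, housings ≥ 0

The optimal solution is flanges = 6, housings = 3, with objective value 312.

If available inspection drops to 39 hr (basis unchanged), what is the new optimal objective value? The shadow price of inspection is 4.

300

Δb = -3, so new z* = 312 + (4)·(-3) = 312 − 12 = 300.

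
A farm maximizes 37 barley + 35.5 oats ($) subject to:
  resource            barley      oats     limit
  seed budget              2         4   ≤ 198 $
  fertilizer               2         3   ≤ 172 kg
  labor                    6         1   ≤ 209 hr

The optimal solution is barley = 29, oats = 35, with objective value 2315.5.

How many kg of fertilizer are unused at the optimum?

fertilizer used = 2·29 + 3·35 = 163; slack = 172 − 163 = 9.

9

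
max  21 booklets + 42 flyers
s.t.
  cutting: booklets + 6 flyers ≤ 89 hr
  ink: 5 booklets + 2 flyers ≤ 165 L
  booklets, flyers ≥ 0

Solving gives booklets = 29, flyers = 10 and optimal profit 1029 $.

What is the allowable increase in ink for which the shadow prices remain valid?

Binding constraints: cutting, ink. The basis is B = [[1,6],[5,2]] with det -28.
Per unit increase in ink, x* moves by d = (0.2143, -0.0357).
The basis stays optimal until flyers reaches 0; allowable increase = 280 L.

280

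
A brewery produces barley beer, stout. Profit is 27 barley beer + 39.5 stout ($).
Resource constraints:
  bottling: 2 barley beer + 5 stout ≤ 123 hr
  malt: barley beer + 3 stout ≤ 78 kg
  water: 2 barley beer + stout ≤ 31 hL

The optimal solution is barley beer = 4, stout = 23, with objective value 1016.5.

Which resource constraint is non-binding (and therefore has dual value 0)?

bottling: 123/123 (binding)
malt: 73/78 (slack 5)
water: 31/31 (binding)
By complementary slackness, a constraint with positive slack has shadow price 0 → malt.

malt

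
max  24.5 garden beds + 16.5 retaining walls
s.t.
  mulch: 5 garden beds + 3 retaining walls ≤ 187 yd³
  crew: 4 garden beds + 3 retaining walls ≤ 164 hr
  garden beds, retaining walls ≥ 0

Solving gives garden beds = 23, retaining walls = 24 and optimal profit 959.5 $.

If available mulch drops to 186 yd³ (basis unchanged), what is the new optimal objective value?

At the optimum: mulch uses 187 of 187 (binding); crew uses 164 of 164 (binding).
From A_Bᵀ y = c: 5·y_mulch + 4·y_crew = 24.5; 3·y_mulch + 3·y_crew = 16.5.
This yields shadow prices y_mulch = 2.5, y_crew = 3.
Δz = y_mulch·Δb = 2.5 × (-1) = -2.5, so new z* = 959.5 − 2.5 = 957.

957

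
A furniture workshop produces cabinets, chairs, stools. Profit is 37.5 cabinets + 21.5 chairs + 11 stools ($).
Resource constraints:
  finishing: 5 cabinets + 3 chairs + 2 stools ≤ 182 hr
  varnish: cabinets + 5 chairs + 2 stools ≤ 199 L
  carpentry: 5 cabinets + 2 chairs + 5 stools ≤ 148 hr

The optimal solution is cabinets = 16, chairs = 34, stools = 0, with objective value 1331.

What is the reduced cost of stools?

Binding: finishing and carpentry. Non-binding: varnish (13 unused).
Slack constraints have shadow price 0 (complementary slackness).
The binding rows give the dual system: 5·y_finishing + 5·y_carpentry = 37.5 and 3·y_finishing + 2·y_carpentry = 21.5.
→ y_finishing = 6.5 and y_carpentry = 1.
Reduced cost of stools: c₃ − yᵀa₃ = 11 − (6.5·2 + 1·5) = 11 − 18 = -7.

-7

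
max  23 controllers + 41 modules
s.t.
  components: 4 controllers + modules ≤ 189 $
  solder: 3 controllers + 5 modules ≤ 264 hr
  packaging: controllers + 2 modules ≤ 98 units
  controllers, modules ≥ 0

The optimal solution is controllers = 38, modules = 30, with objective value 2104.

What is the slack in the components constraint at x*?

components used = 4·38 + 1·30 = 182; slack = 189 − 182 = 7.

7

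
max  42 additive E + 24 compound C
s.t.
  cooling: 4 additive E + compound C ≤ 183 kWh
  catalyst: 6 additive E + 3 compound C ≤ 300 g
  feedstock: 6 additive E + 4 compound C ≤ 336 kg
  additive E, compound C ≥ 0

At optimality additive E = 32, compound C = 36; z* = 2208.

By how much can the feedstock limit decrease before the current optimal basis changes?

19

Binding constraints: catalyst, feedstock. The basis is B = [[6,3],[6,4]] with det 6.
Per unit decrease in feedstock, x* moves by d = (0.5, -1).
The basis stays optimal until cooling becomes binding; allowable decrease = 19 kg.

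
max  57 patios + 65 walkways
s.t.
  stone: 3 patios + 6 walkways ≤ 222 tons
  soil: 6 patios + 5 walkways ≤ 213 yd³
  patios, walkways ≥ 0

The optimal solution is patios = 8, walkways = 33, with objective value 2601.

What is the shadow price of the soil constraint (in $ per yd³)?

7

Both stone and soil are binding at x*.
From A_Bᵀ y = c: 3·y_stone + 6·y_soil = 57; 6·y_stone + 5·y_soil = 65.
This yields shadow prices y_stone = 5, y_soil = 7.
Shadow price of soil = 7.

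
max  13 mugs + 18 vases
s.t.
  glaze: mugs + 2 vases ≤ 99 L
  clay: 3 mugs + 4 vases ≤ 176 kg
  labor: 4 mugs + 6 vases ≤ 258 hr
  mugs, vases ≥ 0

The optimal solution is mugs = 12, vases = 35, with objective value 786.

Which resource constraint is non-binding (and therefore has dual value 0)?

glaze: 82/99 (slack 17)
clay: 176/176 (binding)
labor: 258/258 (binding)
By complementary slackness, a constraint with positive slack has shadow price 0 → glaze.

glaze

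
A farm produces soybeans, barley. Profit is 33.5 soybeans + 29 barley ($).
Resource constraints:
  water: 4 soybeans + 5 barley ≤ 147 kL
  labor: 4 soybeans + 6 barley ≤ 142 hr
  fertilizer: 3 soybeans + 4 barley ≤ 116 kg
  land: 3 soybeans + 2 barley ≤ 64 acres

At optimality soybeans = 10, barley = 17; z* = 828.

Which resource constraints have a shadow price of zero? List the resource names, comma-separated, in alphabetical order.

fertilizer, water

water: 125/147 (slack 22)
labor: 142/142 (binding)
fertilizer: 98/116 (slack 18)
land: 64/64 (binding)
By complementary slackness, a constraint with positive slack has shadow price 0 → fertilizer, water.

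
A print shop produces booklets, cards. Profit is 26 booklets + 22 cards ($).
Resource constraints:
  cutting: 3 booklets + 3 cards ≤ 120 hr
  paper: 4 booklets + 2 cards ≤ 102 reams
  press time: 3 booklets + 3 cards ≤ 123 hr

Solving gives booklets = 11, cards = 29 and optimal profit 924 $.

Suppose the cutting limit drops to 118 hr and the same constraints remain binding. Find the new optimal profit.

912

At the optimum: cutting uses 120 of 120 (binding); paper uses 102 of 102 (binding); press time uses 120 of 123 (slack = 3).
By complementary slackness, y = 0 for the non-binding constraint.
The binding rows give the dual system: 3·y_cutting + 4·y_paper = 26 and 3·y_cutting + 2·y_paper = 22.
→ y_cutting = 6 and y_paper = 2.
Δz = y_cutting·Δb = 6 × (-2) = -12, so new z* = 924 − 12 = 912.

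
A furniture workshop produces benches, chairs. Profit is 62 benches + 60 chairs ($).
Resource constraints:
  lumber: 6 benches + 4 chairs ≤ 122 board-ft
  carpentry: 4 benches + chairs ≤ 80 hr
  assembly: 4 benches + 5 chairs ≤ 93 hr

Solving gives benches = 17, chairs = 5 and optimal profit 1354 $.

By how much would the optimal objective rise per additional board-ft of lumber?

Check each constraint at x*: lumber 122/122 (tight); carpentry 73/80 (slack 7); assembly 93/93 (tight).
Since carpentry is not tight, its dual is 0.
Dual feasibility on the basic columns requires 6·y_lumber + 4·y_assembly = 62, 4·y_lumber + 5·y_assembly = 60.
This yields shadow prices y_lumber = 5, y_assembly = 8.
Shadow price of lumber = 5.

5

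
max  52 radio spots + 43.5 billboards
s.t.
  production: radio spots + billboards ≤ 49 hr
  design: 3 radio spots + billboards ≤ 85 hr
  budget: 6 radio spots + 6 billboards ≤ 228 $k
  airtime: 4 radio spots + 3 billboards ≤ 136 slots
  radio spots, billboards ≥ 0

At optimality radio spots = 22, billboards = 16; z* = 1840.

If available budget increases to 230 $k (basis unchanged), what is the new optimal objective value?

1846

Binding: budget and airtime. Non-binding: production (11 unused), design (3 unused).
By complementary slackness, y = 0 for the non-binding constraints.
Dual feasibility on the basic columns requires 6·y_budget + 4·y_airtime = 52, 6·y_budget + 3·y_airtime = 43.5.
This yields shadow prices y_budget = 3, y_airtime = 8.5.
Δz = y_budget·Δb = 3 × (2) = 6, so new z* = 1840 + 6 = 1846.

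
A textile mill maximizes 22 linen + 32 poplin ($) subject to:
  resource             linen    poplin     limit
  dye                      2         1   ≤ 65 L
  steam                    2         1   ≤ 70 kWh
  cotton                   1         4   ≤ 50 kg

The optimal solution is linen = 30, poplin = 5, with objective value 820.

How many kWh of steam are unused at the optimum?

5

steam used = 2·30 + 1·5 = 65; slack = 70 − 65 = 5.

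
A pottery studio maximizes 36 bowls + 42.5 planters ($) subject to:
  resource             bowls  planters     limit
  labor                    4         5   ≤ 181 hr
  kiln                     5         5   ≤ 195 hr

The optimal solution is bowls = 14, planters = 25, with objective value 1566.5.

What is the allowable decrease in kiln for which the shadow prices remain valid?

14

Binding constraints: labor, kiln. The basis is B = [[4,5],[5,5]] with det -5.
Per unit decrease in kiln, x* moves by d = (-1, 0.8).
The basis stays optimal until bowls reaches 0; allowable decrease = 14 hr.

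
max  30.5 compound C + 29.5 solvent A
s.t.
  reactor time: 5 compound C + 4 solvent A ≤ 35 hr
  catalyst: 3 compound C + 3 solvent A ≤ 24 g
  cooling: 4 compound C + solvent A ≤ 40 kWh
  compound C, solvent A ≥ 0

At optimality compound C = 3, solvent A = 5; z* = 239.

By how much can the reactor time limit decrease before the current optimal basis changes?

3

Binding constraints: reactor time, catalyst. The basis is B = [[5,4],[3,3]] with det 3.
Per unit decrease in reactor time, x* moves by d = (-1, 1).
The basis stays optimal until compound C reaches 0; allowable decrease = 3 hr.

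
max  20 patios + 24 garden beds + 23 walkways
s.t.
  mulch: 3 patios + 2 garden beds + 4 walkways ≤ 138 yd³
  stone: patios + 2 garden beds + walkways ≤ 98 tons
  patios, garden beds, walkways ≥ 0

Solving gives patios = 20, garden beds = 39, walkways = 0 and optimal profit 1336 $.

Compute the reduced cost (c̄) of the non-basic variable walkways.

Both mulch and stone are binding at x*.
Dual feasibility on the basic columns requires 3·y_mulch + 1·y_stone = 20, 2·y_mulch + 2·y_stone = 24.
Solving: y_mulch = 4, y_stone = 8.
Reduced cost of walkways: c₃ − yᵀa₃ = 23 − (4·4 + 8·1) = 23 − 24 = -1.

-1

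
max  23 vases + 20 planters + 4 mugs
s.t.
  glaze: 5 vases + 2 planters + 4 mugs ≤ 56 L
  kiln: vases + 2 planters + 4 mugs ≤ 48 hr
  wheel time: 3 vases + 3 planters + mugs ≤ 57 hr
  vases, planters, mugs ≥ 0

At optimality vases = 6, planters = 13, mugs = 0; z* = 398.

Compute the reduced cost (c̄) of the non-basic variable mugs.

-6

Binding: glaze and wheel time. Non-binding: kiln (16 unused).
By complementary slackness, y = 0 for the non-binding constraint.
Dual feasibility on the basic columns requires 5·y_glaze + 3·y_wheel time = 23, 2·y_glaze + 3·y_wheel time = 20.
This yields shadow prices y_glaze = 1, y_wheel time = 6.
Reduced cost of mugs: c₃ − yᵀa₃ = 4 − (1·4 + 6·1) = 4 − 10 = -6.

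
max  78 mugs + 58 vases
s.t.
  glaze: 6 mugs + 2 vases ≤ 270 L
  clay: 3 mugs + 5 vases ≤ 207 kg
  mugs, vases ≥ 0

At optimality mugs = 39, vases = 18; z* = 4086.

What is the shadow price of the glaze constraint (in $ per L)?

Both glaze and clay are binding at x*.
The binding rows give the dual system: 6·y_glaze + 3·y_clay = 78 and 2·y_glaze + 5·y_clay = 58.
→ y_glaze = 9 and y_clay = 8.
Shadow price of glaze = 9.

9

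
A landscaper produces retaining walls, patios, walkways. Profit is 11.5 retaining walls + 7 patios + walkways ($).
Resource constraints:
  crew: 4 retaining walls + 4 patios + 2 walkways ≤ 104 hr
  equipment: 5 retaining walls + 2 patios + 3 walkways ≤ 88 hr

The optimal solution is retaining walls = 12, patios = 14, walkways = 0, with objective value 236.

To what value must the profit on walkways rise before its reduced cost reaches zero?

Check each constraint at x*: crew 104/104 (tight); equipment 88/88 (tight).
The binding rows give the dual system: 4·y_crew + 5·y_equipment = 11.5 and 4·y_crew + 2·y_equipment = 7.
Solving: y_crew = 1, y_equipment = 1.5.
walkways enters the basis when its profit ≥ yᵀa₃ = 1·2 + 1.5·3 = 6.5.

6.5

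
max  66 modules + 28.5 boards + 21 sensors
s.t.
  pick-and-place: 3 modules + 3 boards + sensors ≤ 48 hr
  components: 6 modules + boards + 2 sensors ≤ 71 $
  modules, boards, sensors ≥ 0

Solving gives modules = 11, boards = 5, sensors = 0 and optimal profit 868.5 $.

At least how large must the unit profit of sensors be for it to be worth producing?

At the optimum: pick-and-place uses 48 of 48 (binding); components uses 71 of 71 (binding).
The binding rows give the dual system: 3·y_pick-and-place + 6·y_components = 66 and 3·y_pick-and-place + 1·y_components = 28.5.
This yields shadow prices y_pick-and-place = 7, y_components = 7.5.
sensors enters the basis when its profit ≥ yᵀa₃ = 7·1 + 7.5·2 = 22.

22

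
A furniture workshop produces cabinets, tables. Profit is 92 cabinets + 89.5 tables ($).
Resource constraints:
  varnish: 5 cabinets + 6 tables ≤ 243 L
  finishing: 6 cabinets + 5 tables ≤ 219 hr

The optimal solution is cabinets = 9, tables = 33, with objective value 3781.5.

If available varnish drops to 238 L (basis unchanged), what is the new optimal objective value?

Both varnish and finishing are binding at x*.
Dual feasibility on the basic columns requires 5·y_varnish + 6·y_finishing = 92, 6·y_varnish + 5·y_finishing = 89.5.
→ y_varnish = 7 and y_finishing = 9.5.
Δz = y_varnish·Δb = 7 × (-5) = -35, so new z* = 3781.5 − 35 = 3746.5.

3746.5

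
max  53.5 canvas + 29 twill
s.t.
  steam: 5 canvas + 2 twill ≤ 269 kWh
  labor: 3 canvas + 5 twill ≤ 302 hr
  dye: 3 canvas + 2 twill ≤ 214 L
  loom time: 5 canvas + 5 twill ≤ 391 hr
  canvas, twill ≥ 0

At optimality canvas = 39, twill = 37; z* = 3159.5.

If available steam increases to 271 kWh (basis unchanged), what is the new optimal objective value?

3178.5

Check each constraint at x*: steam 269/269 (tight); labor 302/302 (tight); dye 191/214 (slack 23); loom time 380/391 (slack 11).
Slack constraints have shadow price 0 (complementary slackness).
From A_Bᵀ y = c: 5·y_steam + 3·y_labor = 53.5; 2·y_steam + 5·y_labor = 29.
→ y_steam = 9.5 and y_labor = 2.
Δz = y_steam·Δb = 9.5 × (2) = 19, so new z* = 3159.5 + 19 = 3178.5.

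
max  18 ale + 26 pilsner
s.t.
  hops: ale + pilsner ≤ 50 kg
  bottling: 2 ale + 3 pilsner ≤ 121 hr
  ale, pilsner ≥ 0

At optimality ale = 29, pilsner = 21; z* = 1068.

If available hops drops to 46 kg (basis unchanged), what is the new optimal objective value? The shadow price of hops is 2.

1060

Δb = -4, so new z* = 1068 + (2)·(-4) = 1068 − 8 = 1060.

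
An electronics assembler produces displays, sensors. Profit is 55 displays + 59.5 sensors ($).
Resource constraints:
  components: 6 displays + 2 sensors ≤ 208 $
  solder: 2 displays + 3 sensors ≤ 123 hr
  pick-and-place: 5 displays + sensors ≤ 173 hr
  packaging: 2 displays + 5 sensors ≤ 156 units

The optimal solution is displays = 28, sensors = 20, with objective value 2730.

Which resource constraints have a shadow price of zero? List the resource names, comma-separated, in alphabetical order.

components: 208/208 (binding)
solder: 116/123 (slack 7)
pick-and-place: 160/173 (slack 13)
packaging: 156/156 (binding)
By complementary slackness, a constraint with positive slack has shadow price 0 → pick-and-place, solder.

pick-and-place, solder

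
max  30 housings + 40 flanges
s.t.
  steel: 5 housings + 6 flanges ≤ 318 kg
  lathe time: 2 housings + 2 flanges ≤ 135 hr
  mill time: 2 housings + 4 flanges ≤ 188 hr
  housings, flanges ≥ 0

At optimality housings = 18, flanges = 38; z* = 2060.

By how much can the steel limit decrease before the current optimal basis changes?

36

Binding constraints: steel, mill time. The basis is B = [[5,6],[2,4]] with det 8.
Per unit decrease in steel, x* moves by d = (-0.5, 0.25).
The basis stays optimal until housings reaches 0; allowable decrease = 36 kg.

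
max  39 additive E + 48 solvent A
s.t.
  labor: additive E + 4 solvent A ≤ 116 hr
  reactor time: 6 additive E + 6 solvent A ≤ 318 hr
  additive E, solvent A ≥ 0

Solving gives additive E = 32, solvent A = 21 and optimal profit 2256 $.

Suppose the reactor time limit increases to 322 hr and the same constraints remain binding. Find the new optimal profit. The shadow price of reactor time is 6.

2280

Δb = 4, so new z* = 2256 + (6)·(4) = 2256 + 24 = 2280.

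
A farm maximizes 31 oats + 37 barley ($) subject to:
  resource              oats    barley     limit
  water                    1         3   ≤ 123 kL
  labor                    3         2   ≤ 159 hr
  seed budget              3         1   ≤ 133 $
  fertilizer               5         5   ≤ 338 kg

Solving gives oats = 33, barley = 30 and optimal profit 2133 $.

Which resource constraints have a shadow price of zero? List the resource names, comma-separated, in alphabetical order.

water: 123/123 (binding)
labor: 159/159 (binding)
seed budget: 129/133 (slack 4)
fertilizer: 315/338 (slack 23)
By complementary slackness, a constraint with positive slack has shadow price 0 → fertilizer, seed budget.

fertilizer, seed budget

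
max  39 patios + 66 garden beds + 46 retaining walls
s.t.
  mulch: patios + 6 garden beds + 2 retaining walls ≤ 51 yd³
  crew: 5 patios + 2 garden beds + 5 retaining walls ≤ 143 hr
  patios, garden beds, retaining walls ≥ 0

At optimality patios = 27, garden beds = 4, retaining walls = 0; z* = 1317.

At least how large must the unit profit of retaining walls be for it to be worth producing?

48

Both mulch and crew are binding at x*.
The binding rows give the dual system: 1·y_mulch + 5·y_crew = 39 and 6·y_mulch + 2·y_crew = 66.
This yields shadow prices y_mulch = 9, y_crew = 6.
retaining walls enters the basis when its profit ≥ yᵀa₃ = 9·2 + 6·5 = 48.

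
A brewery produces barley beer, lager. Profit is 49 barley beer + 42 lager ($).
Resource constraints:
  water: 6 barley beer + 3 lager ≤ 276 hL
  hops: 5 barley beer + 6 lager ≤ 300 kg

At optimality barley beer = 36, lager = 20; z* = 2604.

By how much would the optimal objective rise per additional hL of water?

4

Check each constraint at x*: water 276/276 (tight); hops 300/300 (tight).
From A_Bᵀ y = c: 6·y_water + 5·y_hops = 49; 3·y_water + 6·y_hops = 42.
→ y_water = 4 and y_hops = 5.
Shadow price of water = 4.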